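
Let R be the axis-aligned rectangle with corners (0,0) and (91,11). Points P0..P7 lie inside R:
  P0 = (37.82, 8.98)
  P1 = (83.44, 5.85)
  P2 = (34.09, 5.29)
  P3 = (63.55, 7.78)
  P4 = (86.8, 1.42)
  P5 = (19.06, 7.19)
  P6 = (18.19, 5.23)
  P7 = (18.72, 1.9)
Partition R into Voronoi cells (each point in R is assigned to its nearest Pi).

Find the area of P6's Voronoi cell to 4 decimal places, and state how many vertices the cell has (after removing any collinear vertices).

Area of P6's cell: 145.4159 (4 vertices)

1. box [0,91]×[0,11]: [(0, 0) (91, 0) (91, 11) (0, 11)]
2. ⊥bis P6·P0 via (28.005,7.105): [(0, 0) (29.3623, 0) (27.2609, 11) (0, 11)]  |A|=311.4277
3. ⊥bis P6·P1 via (50.815,5.54): [(0, 0) (29.3623, 0) (27.2609, 11) (0, 11)]  |A|=311.4277
4. ⊥bis P6·P2 via (26.14,5.26): [(0, 0) (26.1598, 0) (26.1183, 11) (0, 11)]  |A|=287.53
5. ⊥bis P6·P3 via (40.87,6.505): [(0, 0) (26.1598, 0) (26.1183, 11) (0, 11)]  |A|=287.53
6. ⊥bis P6·P4 via (52.495,3.325): [(0, 0) (26.1598, 0) (26.1183, 11) (0, 11)]  |A|=287.53
7. ⊥bis P6·P5 via (18.625,6.21): [(0, 0) (26.1598, 0) (26.149, 2.8703) (7.8337, 11) (0, 11)]  |A|=213.2055
8. ⊥bis P6·P7 via (18.455,3.565): [(0, 0.6277) (22.9663, 4.283) (7.8337, 11) (0, 11)]  |A|=145.4159
9. canonical 4-gon: [(0, 0.6277) (22.9663, 4.283) (7.8337, 11) (0, 11)]
10. shoelace: 145.4159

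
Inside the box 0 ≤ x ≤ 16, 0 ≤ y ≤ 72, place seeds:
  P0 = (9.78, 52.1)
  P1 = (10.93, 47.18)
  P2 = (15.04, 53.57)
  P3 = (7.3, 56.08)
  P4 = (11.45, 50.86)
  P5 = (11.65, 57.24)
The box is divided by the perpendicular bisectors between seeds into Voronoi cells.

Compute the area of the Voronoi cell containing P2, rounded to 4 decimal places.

1. box [0,16]×[0,72]: [(0, 0) (16, 0) (16, 72) (0, 72)]
2. ⊥bis P2·P0 via (12.41,52.835): [(16, 39.9891) (16, 72) (7.054, 72)]  |A|=143.1845
3. ⊥bis P2·P1 via (12.985,50.375): [(13.1221, 50.2868) (16, 48.4358) (16, 72) (7.054, 72)]  |A|=131.0304
4. ⊥bis P2·P3 via (11.17,54.825): [(11.5373, 55.9577) (13.1221, 50.2868) (16, 48.4358) (16, 69.7191)]  |A|=54.1836
5. ⊥bis P2·P4 via (13.245,52.215): [(11.5373, 55.9577) (12.1943, 53.6069) (16, 48.5654) (16, 69.7191)]  |A|=50.0183
6. ⊥bis P2·P5 via (13.345,55.405): [(12.031, 54.1912) (12.1943, 53.6069) (16, 48.5654) (16, 57.8574)]  |A|=19.1404
7. canonical 4-gon: [(12.031, 54.1912) (12.1943, 53.6069) (16, 48.5654) (16, 57.8574)]
8. shoelace: 19.1404

Area of P2's cell: 19.1404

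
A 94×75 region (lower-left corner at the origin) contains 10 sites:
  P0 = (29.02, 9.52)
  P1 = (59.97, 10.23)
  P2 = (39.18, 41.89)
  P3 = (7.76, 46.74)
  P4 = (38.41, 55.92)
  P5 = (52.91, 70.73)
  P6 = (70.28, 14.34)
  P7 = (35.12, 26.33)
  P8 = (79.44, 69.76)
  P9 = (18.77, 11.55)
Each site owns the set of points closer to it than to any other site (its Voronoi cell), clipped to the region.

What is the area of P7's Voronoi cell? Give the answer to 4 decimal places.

1. box [0,94]×[0,75]: [(0, 0) (94, 0) (94, 75) (0, 75)]
2. ⊥bis P7·P0 via (32.07,17.925): [(0, 29.5625) (81.4666, 0) (94, 0) (94, 75) (0, 75)]  |A|=5845.8203
3. ⊥bis P7·P1 via (47.545,18.28): [(0, 29.5625) (44.4131, 13.446) (84.2932, 75) (0, 75)]  |A|=3603.3018
4. ⊥bis P7·P2 via (37.15,34.11): [(0, 43.8034) (0, 29.5625) (44.4131, 13.446) (54.8148, 29.5008)]  |A|=830.6474
5. ⊥bis P7·P3 via (21.44,36.535): [(22.4854, 37.9364) (12.7793, 24.9252) (44.4131, 13.446) (54.8148, 29.5008)]  |A|=564.8997
6. ⊥bis P7·P4 via (36.765,41.125): [(22.4854, 37.9364) (12.7793, 24.9252) (44.4131, 13.446) (54.8148, 29.5008)]  |A|=564.8997
7. ⊥bis P7·P5 via (44.015,48.53): [(22.4854, 37.9364) (12.7793, 24.9252) (44.4131, 13.446) (54.8148, 29.5008)]  |A|=564.8997
8. ⊥bis P7·P6 via (52.7,20.335): [(22.4854, 37.9364) (12.7793, 24.9252) (44.4131, 13.446) (54.8148, 29.5008)]  |A|=564.8997
9. ⊥bis P7·P8 via (57.28,48.045): [(22.4854, 37.9364) (12.7793, 24.9252) (44.4131, 13.446) (54.8148, 29.5008)]  |A|=564.8997
10. ⊥bis P7·P9 via (26.945,18.94): [(22.4854, 37.9364) (16.7377, 30.2315) (25.8086, 20.1971) (44.4131, 13.446) (54.8148, 29.5008)]  |A|=520.9731
11. canonical 5-gon: [(22.4854, 37.9364) (16.7377, 30.2315) (25.8086, 20.1971) (44.4131, 13.446) (54.8148, 29.5008)]
12. shoelace: 520.9731

Area of P7's cell: 520.9731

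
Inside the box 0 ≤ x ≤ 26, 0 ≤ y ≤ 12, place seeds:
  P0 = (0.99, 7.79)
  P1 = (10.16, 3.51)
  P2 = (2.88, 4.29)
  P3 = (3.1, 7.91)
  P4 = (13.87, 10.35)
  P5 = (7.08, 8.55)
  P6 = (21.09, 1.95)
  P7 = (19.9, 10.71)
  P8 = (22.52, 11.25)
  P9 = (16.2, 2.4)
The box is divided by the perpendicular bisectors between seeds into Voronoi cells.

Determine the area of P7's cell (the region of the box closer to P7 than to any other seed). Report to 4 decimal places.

Area of P7's cell: 25.7316

1. box [0,26]×[0,12]: [(0, 0) (26, 0) (26, 12) (0, 12)]
2. ⊥bis P7·P0 via (10.445,9.25): [(11.8733, 0) (26, 0) (26, 12) (10.0204, 12)]  |A|=180.6378
3. ⊥bis P7·P1 via (15.03,7.11): [(20.2859, 0) (26, 0) (26, 12) (11.4152, 12)]  |A|=121.7936
4. ⊥bis P7·P2 via (11.39,7.5): [(20.2859, 0) (26, 0) (26, 12) (11.4152, 12)]  |A|=121.7936
5. ⊥bis P7·P3 via (11.5,9.31): [(20.2859, 0) (26, 0) (26, 12) (11.4152, 12)]  |A|=121.7936
6. ⊥bis P7·P4 via (16.885,10.53): [(17.2701, 4.0796) (20.2859, 0) (26, 0) (26, 12) (16.7972, 12)]  |A|=100.4798
7. ⊥bis P7·P5 via (13.49,9.63): [(17.2701, 4.0796) (20.2859, 0) (26, 0) (26, 12) (16.7972, 12)]  |A|=100.4798
8. ⊥bis P7·P6 via (20.495,6.33): [(17.1628, 5.8773) (26, 7.0778) (26, 12) (16.7972, 12)]  |A|=49.9219
9. ⊥bis P7·P8 via (21.21,10.98): [(17.1628, 5.8773) (22.1228, 6.5511) (20.9998, 12) (16.7972, 12)]  |A|=26.757
10. ⊥bis P7·P9 via (18.05,6.555): [(17.097, 6.9793) (19.0088, 6.1281) (22.1228, 6.5511) (20.9998, 12) (16.7972, 12)]  |A|=25.7316
11. canonical 5-gon: [(17.097, 6.9793) (19.0088, 6.1281) (22.1228, 6.5511) (20.9998, 12) (16.7972, 12)]
12. shoelace: 25.7316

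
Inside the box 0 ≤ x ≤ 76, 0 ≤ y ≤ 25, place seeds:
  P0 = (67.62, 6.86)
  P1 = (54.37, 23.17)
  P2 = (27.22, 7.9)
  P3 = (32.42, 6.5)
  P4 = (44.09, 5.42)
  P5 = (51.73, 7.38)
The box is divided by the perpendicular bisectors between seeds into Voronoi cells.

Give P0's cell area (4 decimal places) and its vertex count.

1. box [0,76]×[0,25]: [(0, 0) (76, 0) (76, 25) (0, 25)]
2. ⊥bis P0·P1 via (60.995,15.015): [(42.5124, 0) (76, 0) (76, 25) (73.286, 25)]  |A|=452.5206
3. ⊥bis P0·P2 via (47.42,7.38): [(47.3308, 3.9144) (47.23, 0) (76, 0) (76, 25) (73.286, 25)]  |A|=443.2872
4. ⊥bis P0·P3 via (50.02,6.68): [(50.0259, 6.1039) (50.0883, 0) (76, 0) (76, 25) (73.286, 25)]  |A|=429.3993
5. ⊥bis P0·P4 via (55.855,6.14): [(55.581, 10.6168) (56.2308, 0) (76, 0) (76, 25) (73.286, 25)]  |A|=379.6982
6. ⊥bis P0·P5 via (59.675,7.12): [(59.9044, 14.129) (59.442, 0) (76, 0) (76, 25) (73.286, 25)]  |A|=332.9214
7. canonical 5-gon: [(59.9044, 14.129) (59.442, 0) (76, 0) (76, 25) (73.286, 25)]
8. shoelace: 332.9214

Area of P0's cell: 332.9214 (5 vertices)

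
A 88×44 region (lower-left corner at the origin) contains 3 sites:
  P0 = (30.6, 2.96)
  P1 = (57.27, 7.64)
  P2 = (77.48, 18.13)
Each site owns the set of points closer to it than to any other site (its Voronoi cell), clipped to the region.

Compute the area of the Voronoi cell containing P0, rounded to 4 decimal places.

Area of P0's cell: 1804.1987

1. box [0,88]×[0,44]: [(0, 0) (88, 0) (88, 44) (0, 44)]
2. ⊥bis P0·P1 via (43.935,5.3): [(0, 0) (44.865, 0) (37.144, 44) (0, 44)]  |A|=1804.1987
3. ⊥bis P0·P2 via (54.04,10.545): [(0, 0) (44.865, 0) (37.144, 44) (0, 44)]  |A|=1804.1987
4. canonical 4-gon: [(0, 0) (44.865, 0) (37.144, 44) (0, 44)]
5. shoelace: 1804.1987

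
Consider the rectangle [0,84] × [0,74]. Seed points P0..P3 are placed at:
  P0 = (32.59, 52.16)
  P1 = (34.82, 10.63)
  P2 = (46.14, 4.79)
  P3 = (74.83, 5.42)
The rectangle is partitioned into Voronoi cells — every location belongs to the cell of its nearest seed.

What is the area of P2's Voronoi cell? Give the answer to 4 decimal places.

Area of P2's cell: 504.9237

1. box [0,84]×[0,74]: [(0, 0) (84, 0) (84, 74) (0, 74)]
2. ⊥bis P2·P0 via (39.365,28.475): [(0, 17.2148) (0, 0) (84, 0) (84, 41.2427)]  |A|=2455.2134
3. ⊥bis P2·P1 via (40.48,7.71): [(53.2403, 32.444) (36.5024, 0) (84, 0) (84, 41.2427)]  |A|=1404.8117
4. ⊥bis P2·P3 via (60.485,5.105): [(59.8432, 34.3327) (53.2403, 32.444) (36.5024, 0) (60.5971, 0)]  |A|=504.9237
5. canonical 4-gon: [(59.8432, 34.3327) (53.2403, 32.444) (36.5024, 0) (60.5971, 0)]
6. shoelace: 504.9237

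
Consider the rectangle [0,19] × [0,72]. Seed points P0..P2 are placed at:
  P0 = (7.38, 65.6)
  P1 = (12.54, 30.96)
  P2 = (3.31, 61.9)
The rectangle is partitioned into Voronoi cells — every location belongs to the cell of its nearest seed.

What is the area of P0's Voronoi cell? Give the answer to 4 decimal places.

Area of P0's cell: 243.2673

1. box [0,19]×[0,72]: [(0, 0) (19, 0) (19, 72) (0, 72)]
2. ⊥bis P0·P1 via (9.96,48.28): [(0, 46.7964) (19, 49.6266) (19, 72) (0, 72)]  |A|=451.9819
3. ⊥bis P0·P2 via (5.345,63.75): [(0, 69.6295) (18.2817, 49.5196) (19, 49.6266) (19, 72) (0, 72)]  |A|=243.2673
4. canonical 5-gon: [(0, 69.6295) (18.2817, 49.5196) (19, 49.6266) (19, 72) (0, 72)]
5. shoelace: 243.2673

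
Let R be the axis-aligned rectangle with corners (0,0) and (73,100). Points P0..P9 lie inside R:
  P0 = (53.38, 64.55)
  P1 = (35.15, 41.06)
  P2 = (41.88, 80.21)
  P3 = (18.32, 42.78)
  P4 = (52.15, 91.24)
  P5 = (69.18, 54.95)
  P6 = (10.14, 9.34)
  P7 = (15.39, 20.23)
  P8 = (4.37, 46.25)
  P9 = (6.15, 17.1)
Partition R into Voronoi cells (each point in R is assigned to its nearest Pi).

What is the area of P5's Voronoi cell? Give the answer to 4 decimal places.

Area of P5's cell: 820.5308

1. box [0,73]×[0,100]: [(0, 0) (73, 0) (73, 100) (0, 100)]
2. ⊥bis P5·P0 via (61.28,59.75): [(24.9762, 0) (73, 0) (73, 79.0392)]  |A|=1897.8805
3. ⊥bis P5·P1 via (52.165,48.005): [(52.9601, 46.0569) (71.7592, 0) (73, 0) (73, 79.0392)]  |A|=820.541
4. ⊥bis P5·P2 via (55.53,67.58): [(52.9601, 46.0569) (71.7592, 0) (73, 0) (73, 79.0392)]  |A|=820.541
5. ⊥bis P5·P3 via (43.75,48.865): [(52.9601, 46.0569) (71.7592, 0) (73, 0) (73, 79.0392)]  |A|=820.541
6. ⊥bis P5·P4 via (60.665,73.095): [(72.8677, 78.8214) (52.9601, 46.0569) (71.7592, 0) (73, 0) (73, 78.8835)]  |A|=820.5308
7. ⊥bis P5·P6 via (39.66,32.145): [(72.8677, 78.8214) (52.9601, 46.0569) (71.7592, 0) (73, 0) (73, 78.8835)]  |A|=820.5308
8. ⊥bis P5·P7 via (42.285,37.59): [(72.8677, 78.8214) (52.9601, 46.0569) (71.7592, 0) (73, 0) (73, 78.8835)]  |A|=820.5308
9. ⊥bis P5·P8 via (36.775,50.6): [(72.8677, 78.8214) (52.9601, 46.0569) (71.7592, 0) (73, 0) (73, 78.8835)]  |A|=820.5308
10. ⊥bis P5·P9 via (37.665,36.025): [(72.8677, 78.8214) (52.9601, 46.0569) (71.7592, 0) (73, 0) (73, 78.8835)]  |A|=820.5308
11. canonical 5-gon: [(72.8677, 78.8214) (52.9601, 46.0569) (71.7592, 0) (73, 0) (73, 78.8835)]
12. shoelace: 820.5308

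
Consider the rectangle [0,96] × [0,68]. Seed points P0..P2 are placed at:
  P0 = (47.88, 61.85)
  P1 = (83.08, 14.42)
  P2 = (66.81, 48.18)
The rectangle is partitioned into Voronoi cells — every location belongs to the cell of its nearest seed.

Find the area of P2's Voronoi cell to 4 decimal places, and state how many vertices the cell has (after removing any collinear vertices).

1. box [0,96]×[0,68]: [(0, 0) (96, 0) (96, 68) (0, 68)]
2. ⊥bis P2·P0 via (57.345,55.015): [(17.6168, 0) (96, 0) (96, 68) (66.7219, 68)]  |A|=3660.4842
3. ⊥bis P2·P1 via (74.945,31.3): [(21.6836, 5.6317) (96, 41.4471) (96, 68) (66.7219, 68)]  |A|=1899.6719
4. canonical 4-gon: [(21.6836, 5.6317) (96, 41.4471) (96, 68) (66.7219, 68)]
5. shoelace: 1899.6719

Area of P2's cell: 1899.6719 (4 vertices)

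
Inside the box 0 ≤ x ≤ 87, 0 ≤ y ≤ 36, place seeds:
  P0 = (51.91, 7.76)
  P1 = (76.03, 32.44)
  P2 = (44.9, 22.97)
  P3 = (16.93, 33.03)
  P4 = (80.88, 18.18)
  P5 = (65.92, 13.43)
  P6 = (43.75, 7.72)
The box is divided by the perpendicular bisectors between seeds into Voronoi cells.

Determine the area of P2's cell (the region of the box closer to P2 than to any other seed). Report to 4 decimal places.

Area of P2's cell: 552.0322

1. box [0,87]×[0,36]: [(0, 0) (87, 0) (87, 36) (0, 36)]
2. ⊥bis P2·P0 via (48.405,15.365): [(0, 0) (15.0667, 0) (87, 33.1527) (87, 36) (0, 36)]  |A|=1939.608
3. ⊥bis P2·P1 via (60.465,27.705): [(0, 0) (15.0667, 0) (62.2744, 21.7571) (57.9416, 36) (0, 36)]  |A|=1697.4699
4. ⊥bis P2·P3 via (30.915,28): [(21.9922, 3.1919) (62.2744, 21.7571) (57.9416, 36) (33.7924, 36)]  |A|=723.232
5. ⊥bis P2·P4 via (62.89,20.575): [(21.9922, 3.1919) (62.2744, 21.7571) (57.9416, 36) (33.7924, 36)]  |A|=723.232
6. ⊥bis P2·P5 via (55.41,18.2): [(21.9922, 3.1919) (55.6358, 18.6975) (60.1676, 28.6827) (57.9416, 36) (33.7924, 36)]  |A|=697.0213
7. ⊥bis P2·P6 via (44.325,15.345): [(26.8377, 16.6637) (47.794, 15.0834) (55.6358, 18.6975) (60.1676, 28.6827) (57.9416, 36) (33.7924, 36)]  |A|=552.0322
8. canonical 6-gon: [(26.8377, 16.6637) (47.794, 15.0834) (55.6358, 18.6975) (60.1676, 28.6827) (57.9416, 36) (33.7924, 36)]
9. shoelace: 552.0322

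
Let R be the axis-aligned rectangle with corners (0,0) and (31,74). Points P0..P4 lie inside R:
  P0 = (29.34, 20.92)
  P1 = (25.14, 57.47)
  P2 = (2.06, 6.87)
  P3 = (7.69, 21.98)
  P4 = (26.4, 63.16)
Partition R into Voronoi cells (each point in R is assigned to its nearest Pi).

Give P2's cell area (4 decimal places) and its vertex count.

Area of P2's cell: 254.8766 (4 vertices)

1. box [0,31]×[0,74]: [(0, 0) (31, 0) (31, 74) (0, 74)]
2. ⊥bis P2·P0 via (15.7,13.895): [(0, 44.3787) (0, 0) (22.8563, 0)]  |A|=507.1672
3. ⊥bis P2·P1 via (13.6,32.17): [(4.0426, 36.5294) (0, 38.3733) (0, 0) (22.8563, 0)]  |A|=495.0284
4. ⊥bis P2·P3 via (4.875,14.425): [(17.9328, 9.5596) (0, 16.2414) (0, 0) (22.8563, 0)]  |A|=254.8766
5. ⊥bis P2·P4 via (14.23,35.015): [(17.9328, 9.5596) (0, 16.2414) (0, 0) (22.8563, 0)]  |A|=254.8766
6. canonical 4-gon: [(17.9328, 9.5596) (0, 16.2414) (0, 0) (22.8563, 0)]
7. shoelace: 254.8766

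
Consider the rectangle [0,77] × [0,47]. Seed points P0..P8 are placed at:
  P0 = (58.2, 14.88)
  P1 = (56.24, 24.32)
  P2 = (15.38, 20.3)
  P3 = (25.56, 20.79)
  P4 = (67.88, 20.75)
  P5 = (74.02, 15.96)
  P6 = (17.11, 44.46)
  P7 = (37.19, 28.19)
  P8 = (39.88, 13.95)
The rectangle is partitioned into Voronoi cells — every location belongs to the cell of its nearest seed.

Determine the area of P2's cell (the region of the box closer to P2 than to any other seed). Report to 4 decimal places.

Area of P2's cell: 678.5745

1. box [0,77]×[0,47]: [(0, 0) (77, 0) (77, 47) (0, 47)]
2. ⊥bis P2·P0 via (36.79,17.59): [(0, 0) (34.5635, 0) (40.5126, 47) (0, 47)]  |A|=1764.2891
3. ⊥bis P2·P1 via (35.81,22.31): [(0, 0) (34.5635, 0) (36.4999, 15.2979) (33.3809, 47) (0, 47)]  |A|=1651.2439
4. ⊥bis P2·P3 via (20.47,20.545): [(0, 0) (21.4589, 0) (19.1966, 47) (0, 47)]  |A|=955.405
5. ⊥bis P2·P4 via (41.63,20.525): [(0, 0) (21.4589, 0) (19.1966, 47) (0, 47)]  |A|=955.405
6. ⊥bis P2·P5 via (44.7,18.13): [(0, 0) (21.4589, 0) (19.1966, 47) (0, 47)]  |A|=955.405
7. ⊥bis P2·P6 via (16.245,32.38): [(0, 33.5432) (0, 0) (21.4589, 0) (19.913, 32.1174)]  |A|=678.5745
8. ⊥bis P2·P7 via (26.285,24.245): [(0, 33.5432) (0, 0) (21.4589, 0) (19.913, 32.1174)]  |A|=678.5745
9. ⊥bis P2·P8 via (27.63,17.125): [(0, 33.5432) (0, 0) (21.4589, 0) (19.913, 32.1174)]  |A|=678.5745
10. canonical 4-gon: [(0, 33.5432) (0, 0) (21.4589, 0) (19.913, 32.1174)]
11. shoelace: 678.5745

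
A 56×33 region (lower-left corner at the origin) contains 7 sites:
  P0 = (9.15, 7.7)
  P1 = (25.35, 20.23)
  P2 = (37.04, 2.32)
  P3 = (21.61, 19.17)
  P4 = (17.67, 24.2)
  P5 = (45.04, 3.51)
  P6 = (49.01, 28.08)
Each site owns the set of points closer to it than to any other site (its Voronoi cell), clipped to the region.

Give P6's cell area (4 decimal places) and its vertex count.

1. box [0,56]×[0,33]: [(0, 0) (56, 0) (56, 33) (0, 33)]
2. ⊥bis P6·P0 via (29.08,17.89): [(38.227, 0) (56, 0) (56, 33) (21.3544, 33)]  |A|=864.9072
3. ⊥bis P6·P1 via (37.18,24.155): [(45.1942, 0) (56, 0) (56, 33) (34.2454, 33)]  |A|=537.2465
4. ⊥bis P6·P2 via (43.025,15.2): [(39.6273, 16.7788) (56, 9.1709) (56, 33) (34.2454, 33)]  |A|=371.5166
5. ⊥bis P6·P3 via (35.31,23.625): [(39.6273, 16.7788) (56, 9.1709) (56, 33) (34.2454, 33)]  |A|=371.5166
6. ⊥bis P6·P4 via (33.34,26.14): [(39.6273, 16.7788) (56, 9.1709) (56, 33) (34.2454, 33)]  |A|=371.5166
7. ⊥bis P6·P5 via (47.025,15.795): [(39.5532, 17.0023) (56, 14.3448) (56, 33) (34.2454, 33)]  |A|=327.4215
8. canonical 4-gon: [(39.5532, 17.0023) (56, 14.3448) (56, 33) (34.2454, 33)]
9. shoelace: 327.4215

Area of P6's cell: 327.4215 (4 vertices)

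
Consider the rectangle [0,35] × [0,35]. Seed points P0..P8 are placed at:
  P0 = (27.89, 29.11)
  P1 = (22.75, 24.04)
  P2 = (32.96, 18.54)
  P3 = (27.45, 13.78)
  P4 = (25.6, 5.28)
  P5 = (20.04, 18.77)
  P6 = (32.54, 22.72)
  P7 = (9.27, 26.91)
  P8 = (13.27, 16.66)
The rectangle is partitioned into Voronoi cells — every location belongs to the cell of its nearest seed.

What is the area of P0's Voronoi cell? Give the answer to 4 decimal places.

Area of P0's cell: 117.9001

1. box [0,35]×[0,35]: [(0, 0) (35, 0) (35, 35) (0, 35)]
2. ⊥bis P0·P1 via (25.32,26.575): [(35, 16.7614) (35, 35) (17.0097, 35)]  |A|=164.059
3. ⊥bis P0·P2 via (30.425,23.825): [(28.8009, 23.046) (35, 26.0194) (35, 35) (17.0097, 35)]  |A|=135.3633
4. ⊥bis P0·P3 via (27.67,21.445): [(28.8009, 23.046) (35, 26.0194) (35, 35) (17.0097, 35)]  |A|=135.3633
5. ⊥bis P0·P4 via (26.745,17.195): [(28.8009, 23.046) (35, 26.0194) (35, 35) (17.0097, 35)]  |A|=135.3633
6. ⊥bis P0·P5 via (23.965,23.94): [(28.8009, 23.046) (35, 26.0194) (35, 35) (17.0097, 35)]  |A|=135.3633
7. ⊥bis P0·P6 via (30.215,25.915): [(27.7444, 24.1171) (35, 29.397) (35, 35) (17.0097, 35)]  |A|=118.2192
8. ⊥bis P0·P7 via (18.58,28.01): [(17.8554, 34.1426) (27.7444, 24.1171) (35, 29.397) (35, 35) (17.7541, 35)]  |A|=117.9001
9. ⊥bis P0·P8 via (20.58,22.885): [(17.8554, 34.1426) (27.7444, 24.1171) (35, 29.397) (35, 35) (17.7541, 35)]  |A|=117.9001
10. canonical 5-gon: [(17.8554, 34.1426) (27.7444, 24.1171) (35, 29.397) (35, 35) (17.7541, 35)]
11. shoelace: 117.9001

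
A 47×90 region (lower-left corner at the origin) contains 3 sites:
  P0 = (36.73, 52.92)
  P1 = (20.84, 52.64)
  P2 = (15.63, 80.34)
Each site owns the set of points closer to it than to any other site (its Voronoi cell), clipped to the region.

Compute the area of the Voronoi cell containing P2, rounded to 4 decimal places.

1. box [0,47]×[0,90]: [(0, 0) (47, 0) (47, 90) (0, 90)]
2. ⊥bis P2·P0 via (26.18,66.63): [(0, 46.4842) (47, 82.6512) (47, 90) (0, 90)]  |A|=1195.3176
3. ⊥bis P2·P1 via (18.235,66.49): [(0, 63.0602) (28.5094, 68.4225) (47, 82.6512) (47, 90) (0, 90)]  |A|=959.0314
4. canonical 5-gon: [(0, 63.0602) (28.5094, 68.4225) (47, 82.6512) (47, 90) (0, 90)]
5. shoelace: 959.0314

Area of P2's cell: 959.0314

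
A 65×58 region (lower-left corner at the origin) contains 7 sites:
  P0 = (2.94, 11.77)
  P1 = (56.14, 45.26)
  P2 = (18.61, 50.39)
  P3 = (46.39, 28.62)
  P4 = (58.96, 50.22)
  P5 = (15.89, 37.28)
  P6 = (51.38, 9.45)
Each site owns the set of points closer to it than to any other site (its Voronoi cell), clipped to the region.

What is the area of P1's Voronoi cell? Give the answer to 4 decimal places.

Area of P1's cell: 389.1388

1. box [0,65]×[0,58]: [(0, 0) (65, 0) (65, 58) (0, 58)]
2. ⊥bis P1·P0 via (29.54,28.515): [(47.4905, 0) (65, 0) (65, 58) (10.9789, 58)]  |A|=2074.3882
3. ⊥bis P1·P2 via (37.375,47.825): [(33.8086, 21.7341) (47.4905, 0) (65, 0) (65, 58) (38.7658, 58)]  |A|=1570.5291
4. ⊥bis P1·P3 via (51.265,36.94): [(37.0274, 45.2823) (65, 28.8921) (65, 58) (38.7658, 58)]  |A|=573.9295
5. ⊥bis P1·P4 via (57.55,47.74): [(37.0274, 45.2823) (65, 28.8921) (65, 43.5043) (39.504, 58) (38.7658, 58)]  |A|=389.1388
6. ⊥bis P1·P5 via (36.015,41.27): [(37.0274, 45.2823) (65, 28.8921) (65, 43.5043) (39.504, 58) (38.7658, 58)]  |A|=389.1388
7. ⊥bis P1·P6 via (53.76,27.355): [(37.0274, 45.2823) (65, 28.8921) (65, 43.5043) (39.504, 58) (38.7658, 58)]  |A|=389.1388
8. canonical 5-gon: [(37.0274, 45.2823) (65, 28.8921) (65, 43.5043) (39.504, 58) (38.7658, 58)]
9. shoelace: 389.1388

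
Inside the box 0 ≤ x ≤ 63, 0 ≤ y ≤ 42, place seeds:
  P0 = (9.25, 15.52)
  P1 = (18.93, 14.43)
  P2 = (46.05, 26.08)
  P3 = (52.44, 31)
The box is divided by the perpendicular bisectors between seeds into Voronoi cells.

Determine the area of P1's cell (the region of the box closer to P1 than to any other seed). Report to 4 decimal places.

Area of P1's cell: 730.8644

1. box [0,63]×[0,42]: [(0, 0) (63, 0) (63, 42) (0, 42)]
2. ⊥bis P1·P0 via (14.09,14.975): [(12.4038, 0) (63, 0) (63, 42) (17.1331, 42)]  |A|=2025.7257
3. ⊥bis P1·P2 via (32.49,20.255): [(12.4038, 0) (41.191, 0) (23.149, 42) (17.1331, 42)]  |A|=730.8644
4. ⊥bis P1·P3 via (35.685,22.715): [(12.4038, 0) (41.191, 0) (23.149, 42) (17.1331, 42)]  |A|=730.8644
5. canonical 4-gon: [(12.4038, 0) (41.191, 0) (23.149, 42) (17.1331, 42)]
6. shoelace: 730.8644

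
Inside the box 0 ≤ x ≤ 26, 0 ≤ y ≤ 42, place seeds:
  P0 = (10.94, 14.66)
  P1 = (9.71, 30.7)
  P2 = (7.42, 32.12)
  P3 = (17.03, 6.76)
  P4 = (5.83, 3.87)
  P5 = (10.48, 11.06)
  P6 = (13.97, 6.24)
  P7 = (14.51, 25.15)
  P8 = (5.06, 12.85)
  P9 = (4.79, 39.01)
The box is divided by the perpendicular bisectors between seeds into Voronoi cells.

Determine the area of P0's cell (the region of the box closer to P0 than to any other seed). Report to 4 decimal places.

Area of P0's cell: 89.1019

1. box [0,26]×[0,42]: [(0, 0) (26, 0) (26, 42) (0, 42)]
2. ⊥bis P0·P1 via (10.325,22.68): [(0, 21.8882) (0, 0) (26, 0) (26, 23.882)]  |A|=595.0133
3. ⊥bis P0·P2 via (9.18,23.39): [(2.7935, 22.1025) (0, 21.5393) (0, 0) (26, 0) (26, 23.882)]  |A|=594.5259
4. ⊥bis P0·P3 via (13.985,10.71): [(2.7935, 22.1025) (0, 21.5393) (0, 0) (0.0919, 0) (26, 19.9722) (26, 23.882)]  |A|=335.805
5. ⊥bis P0·P4 via (8.385,9.265): [(2.7935, 22.1025) (0, 21.5393) (0, 13.236) (10.6928, 8.1721) (26, 19.9722) (26, 23.882)]  |A|=264.6646
6. ⊥bis P0·P5 via (10.71,12.86): [(2.7935, 22.1025) (0, 21.5393) (0, 14.2285) (15.9118, 12.1953) (26, 19.9722) (26, 23.882)]  |A|=222.0443
7. ⊥bis P0·P6 via (12.455,10.45): [(2.7935, 22.1025) (0, 21.5393) (0, 14.2285) (15.9118, 12.1953) (26, 19.9722) (26, 23.882)]  |A|=222.0443
8. ⊥bis P0·P7 via (12.725,19.905): [(5.6291, 22.3199) (2.7935, 22.1025) (0, 21.5393) (0, 14.2285) (15.9118, 12.1953) (21.8739, 16.7914)]  |A|=144.98
9. ⊥bis P0·P8 via (8,13.755): [(5.6291, 22.3199) (5.3696, 22.3) (8.1758, 13.1838) (15.9118, 12.1953) (21.8739, 16.7914)]  |A|=89.1019
10. ⊥bis P0·P9 via (7.865,26.835): [(5.6291, 22.3199) (5.3696, 22.3) (8.1758, 13.1838) (15.9118, 12.1953) (21.8739, 16.7914)]  |A|=89.1019
11. canonical 5-gon: [(5.6291, 22.3199) (5.3696, 22.3) (8.1758, 13.1838) (15.9118, 12.1953) (21.8739, 16.7914)]
12. shoelace: 89.1019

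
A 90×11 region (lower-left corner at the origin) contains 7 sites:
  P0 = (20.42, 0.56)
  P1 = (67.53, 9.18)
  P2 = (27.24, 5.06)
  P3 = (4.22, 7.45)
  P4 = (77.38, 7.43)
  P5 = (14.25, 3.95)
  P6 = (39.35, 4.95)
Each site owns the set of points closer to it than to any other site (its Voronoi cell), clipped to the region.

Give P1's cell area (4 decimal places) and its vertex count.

Area of P1's cell: 201.0991 (4 vertices)

1. box [0,90]×[0,11]: [(0, 0) (90, 0) (90, 11) (0, 11)]
2. ⊥bis P1·P0 via (43.975,4.87): [(44.8661, 0) (90, 0) (90, 11) (42.8534, 11)]  |A|=507.543
3. ⊥bis P1·P2 via (47.385,7.12): [(48.1131, 0) (90, 0) (90, 11) (46.9882, 11)]  |A|=466.9428
4. ⊥bis P1·P3 via (35.875,8.315): [(48.1131, 0) (90, 0) (90, 11) (46.9882, 11)]  |A|=466.9428
5. ⊥bis P1·P4 via (72.455,8.305): [(48.1131, 0) (70.9795, 0) (72.9338, 11) (46.9882, 11)]  |A|=268.4659
6. ⊥bis P1·P5 via (40.89,6.565): [(48.1131, 0) (70.9795, 0) (72.9338, 11) (46.9882, 11)]  |A|=268.4659
7. ⊥bis P1·P6 via (53.44,7.065): [(54.5005, 0) (70.9795, 0) (72.9338, 11) (52.8493, 11)]  |A|=201.0991
8. canonical 4-gon: [(54.5005, 0) (70.9795, 0) (72.9338, 11) (52.8493, 11)]
9. shoelace: 201.0991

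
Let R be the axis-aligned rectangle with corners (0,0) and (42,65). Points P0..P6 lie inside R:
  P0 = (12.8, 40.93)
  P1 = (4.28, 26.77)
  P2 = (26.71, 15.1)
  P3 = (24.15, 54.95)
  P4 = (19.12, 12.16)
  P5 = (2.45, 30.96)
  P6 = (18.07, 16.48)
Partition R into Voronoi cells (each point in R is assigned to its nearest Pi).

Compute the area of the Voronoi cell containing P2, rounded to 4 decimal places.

Area of P2's cell: 604.9487

1. box [0,42]×[0,65]: [(0, 0) (42, 0) (42, 65) (0, 65)]
2. ⊥bis P2·P0 via (19.755,28.015): [(0, 17.3765) (0, 0) (42, 0) (42, 39.9944)]  |A|=1204.7893
3. ⊥bis P2·P1 via (15.495,20.935): [(18.9543, 27.5838) (4.6028, 0) (42, 0) (42, 39.9944)]  |A|=976.628
4. ⊥bis P2·P3 via (25.43,35.025): [(33.7666, 35.5606) (18.9543, 27.5838) (4.6028, 0) (42, 0) (42, 36.0895)]  |A|=960.5526
5. ⊥bis P2·P4 via (22.915,13.63): [(33.7666, 35.5606) (18.9543, 27.5838) (18.1264, 25.9925) (28.1946, 0) (42, 0) (42, 36.0895)]  |A|=653.9477
6. ⊥bis P2·P5 via (14.58,23.03): [(33.7666, 35.5606) (18.9543, 27.5838) (18.1264, 25.9925) (28.1946, 0) (42, 0) (42, 36.0895)]  |A|=653.9477
7. ⊥bis P2·P6 via (22.39,15.79): [(33.7666, 35.5606) (24.7743, 30.718) (22.299, 15.2203) (28.1946, 0) (42, 0) (42, 36.0895)]  |A|=604.9487
8. canonical 6-gon: [(33.7666, 35.5606) (24.7743, 30.718) (22.299, 15.2203) (28.1946, 0) (42, 0) (42, 36.0895)]
9. shoelace: 604.9487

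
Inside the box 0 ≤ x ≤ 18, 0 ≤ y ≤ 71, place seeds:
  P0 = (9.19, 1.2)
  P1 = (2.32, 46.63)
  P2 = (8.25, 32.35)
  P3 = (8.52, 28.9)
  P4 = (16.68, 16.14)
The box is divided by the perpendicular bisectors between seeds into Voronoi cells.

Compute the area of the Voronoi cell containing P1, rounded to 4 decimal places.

Area of P1's cell: 539.4112

1. box [0,18]×[0,71]: [(0, 0) (18, 0) (18, 71) (0, 71)]
2. ⊥bis P1·P0 via (5.755,23.915): [(0, 23.0447) (18, 25.7667) (18, 71) (0, 71)]  |A|=838.6971
3. ⊥bis P1·P2 via (5.285,39.49): [(0, 37.2953) (18, 44.7701) (18, 71) (0, 71)]  |A|=539.4112
4. ⊥bis P1·P3 via (5.42,37.765): [(0, 37.2953) (18, 44.7701) (18, 71) (0, 71)]  |A|=539.4112
5. ⊥bis P1·P4 via (9.5,31.385): [(0, 37.2953) (18, 44.7701) (18, 71) (0, 71)]  |A|=539.4112
6. canonical 4-gon: [(0, 37.2953) (18, 44.7701) (18, 71) (0, 71)]
7. shoelace: 539.4112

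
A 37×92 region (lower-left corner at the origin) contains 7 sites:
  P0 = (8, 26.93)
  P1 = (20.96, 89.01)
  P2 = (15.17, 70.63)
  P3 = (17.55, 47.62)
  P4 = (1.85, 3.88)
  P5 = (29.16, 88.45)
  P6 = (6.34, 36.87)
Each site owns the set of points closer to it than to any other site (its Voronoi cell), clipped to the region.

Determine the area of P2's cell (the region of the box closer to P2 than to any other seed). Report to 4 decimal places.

1. box [0,37]×[0,92]: [(0, 0) (37, 0) (37, 92) (0, 92)]
2. ⊥bis P2·P0 via (11.585,48.78): [(0, 50.6808) (37, 44.6101) (37, 92) (0, 92)]  |A|=1641.119
3. ⊥bis P2·P1 via (18.065,79.82): [(0, 85.5108) (0, 50.6808) (37, 44.6101) (37, 73.8552)]  |A|=1185.3888
4. ⊥bis P2·P3 via (16.36,59.125): [(0, 85.5108) (0, 57.4328) (37, 61.2599) (37, 73.8552)]  |A|=752.455
5. ⊥bis P2·P4 via (8.51,37.255): [(0, 85.5108) (0, 57.4328) (37, 61.2599) (37, 73.8552)]  |A|=752.455
6. ⊥bis P2·P5 via (22.165,79.54): [(24.317, 77.8505) (0, 85.5108) (0, 57.4328) (37, 61.2599) (37, 67.8934)]  |A|=714.6487
7. ⊥bis P2·P6 via (10.755,53.75): [(24.317, 77.8505) (0, 85.5108) (0, 57.4328) (37, 61.2599) (37, 67.8934)]  |A|=714.6487
8. canonical 5-gon: [(24.317, 77.8505) (0, 85.5108) (0, 57.4328) (37, 61.2599) (37, 67.8934)]
9. shoelace: 714.6487

Area of P2's cell: 714.6487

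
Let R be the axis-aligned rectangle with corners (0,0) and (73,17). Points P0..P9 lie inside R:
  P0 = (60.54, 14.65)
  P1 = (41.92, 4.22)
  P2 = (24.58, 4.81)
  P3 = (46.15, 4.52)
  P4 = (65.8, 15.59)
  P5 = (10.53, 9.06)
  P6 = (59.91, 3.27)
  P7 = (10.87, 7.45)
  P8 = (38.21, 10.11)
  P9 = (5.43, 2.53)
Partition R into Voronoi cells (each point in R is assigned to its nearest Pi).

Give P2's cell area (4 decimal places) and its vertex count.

Area of P2's cell: 213.2784 (6 vertices)

1. box [0,73]×[0,17]: [(0, 0) (73, 0) (73, 17) (0, 17)]
2. ⊥bis P2·P0 via (42.56,9.73): [(0, 0) (45.2225, 0) (40.5707, 17) (0, 17)]  |A|=729.2418
3. ⊥bis P2·P1 via (33.25,4.515): [(0, 0) (33.0964, 0) (33.6748, 17) (0, 17)]  |A|=567.555
4. ⊥bis P2·P3 via (35.365,4.665): [(0, 0) (33.0964, 0) (33.6748, 17) (0, 17)]  |A|=567.555
5. ⊥bis P2·P4 via (45.19,10.2): [(0, 0) (33.0964, 0) (33.6748, 17) (0, 17)]  |A|=567.555
6. ⊥bis P2·P5 via (17.555,6.935): [(15.4572, 0) (33.0964, 0) (33.6748, 17) (20.5996, 17)]  |A|=261.0723
7. ⊥bis P2·P6 via (42.245,4.04): [(15.4572, 0) (33.0964, 0) (33.6748, 17) (20.5996, 17)]  |A|=261.0723
8. ⊥bis P2·P7 via (17.725,6.13): [(18.4493, 9.8915) (16.5446, 0) (33.0964, 0) (33.6748, 17) (20.5996, 17)]  |A|=255.6944
9. ⊥bis P2·P8 via (31.395,7.46): [(18.4493, 9.8915) (16.5446, 0) (33.0964, 0) (33.1929, 2.8364) (27.6854, 17) (20.5996, 17)]  |A|=213.2784
10. ⊥bis P2·P9 via (15.005,3.67): [(18.4493, 9.8915) (16.5446, 0) (33.0964, 0) (33.1929, 2.8364) (27.6854, 17) (20.5996, 17)]  |A|=213.2784
11. canonical 6-gon: [(18.4493, 9.8915) (16.5446, 0) (33.0964, 0) (33.1929, 2.8364) (27.6854, 17) (20.5996, 17)]
12. shoelace: 213.2784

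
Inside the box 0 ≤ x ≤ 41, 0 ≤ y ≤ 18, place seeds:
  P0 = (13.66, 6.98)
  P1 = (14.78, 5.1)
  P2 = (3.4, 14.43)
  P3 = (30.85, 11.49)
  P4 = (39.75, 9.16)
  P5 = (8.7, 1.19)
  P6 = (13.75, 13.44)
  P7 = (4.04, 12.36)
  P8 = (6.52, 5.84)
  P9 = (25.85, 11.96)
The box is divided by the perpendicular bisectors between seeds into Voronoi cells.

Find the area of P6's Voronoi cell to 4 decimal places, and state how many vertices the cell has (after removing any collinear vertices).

Area of P6's cell: 86.4031 (6 vertices)

1. box [0,41]×[0,18]: [(0, 0) (41, 0) (41, 18) (0, 18)]
2. ⊥bis P6·P0 via (13.705,10.21): [(0, 10.4009) (41, 9.8297) (41, 18) (0, 18)]  |A|=323.2714
3. ⊥bis P6·P1 via (14.265,9.27): [(0, 10.4009) (21.0479, 10.1077) (41, 12.5718) (41, 18) (0, 18)]  |A|=295.9163
4. ⊥bis P6·P2 via (8.575,13.935): [(8.226, 10.2863) (21.0479, 10.1077) (41, 12.5718) (41, 18) (8.9638, 18)]  |A|=230.0894
5. ⊥bis P6·P3 via (22.3,12.465): [(8.226, 10.2863) (21.0479, 10.1077) (22.0452, 10.2309) (22.9312, 18) (8.9638, 18)]  |A|=108.4548
6. ⊥bis P6·P4 via (26.75,11.3): [(8.226, 10.2863) (21.0479, 10.1077) (22.0452, 10.2309) (22.9312, 18) (8.9638, 18)]  |A|=108.4548
7. ⊥bis P6·P5 via (11.225,7.315): [(8.226, 10.2863) (21.0479, 10.1077) (22.0452, 10.2309) (22.9312, 18) (8.9638, 18)]  |A|=108.4548
8. ⊥bis P6·P7 via (8.895,12.9): [(8.6697, 14.9254) (9.1872, 10.2729) (21.0479, 10.1077) (22.0452, 10.2309) (22.9312, 18) (8.9638, 18)]  |A|=106.2223
9. ⊥bis P6·P8 via (10.135,9.64): [(8.6697, 14.9254) (9.1538, 10.5735) (9.4739, 10.2689) (21.0479, 10.1077) (22.0452, 10.2309) (22.9312, 18) (8.9638, 18)]  |A|=106.1793
10. ⊥bis P6·P9 via (19.8,12.7): [(8.6697, 14.9254) (9.1538, 10.5735) (9.4739, 10.2689) (19.4856, 10.1295) (20.4483, 18) (8.9638, 18)]  |A|=86.4031
11. canonical 6-gon: [(8.6697, 14.9254) (9.1538, 10.5735) (9.4739, 10.2689) (19.4856, 10.1295) (20.4483, 18) (8.9638, 18)]
12. shoelace: 86.4031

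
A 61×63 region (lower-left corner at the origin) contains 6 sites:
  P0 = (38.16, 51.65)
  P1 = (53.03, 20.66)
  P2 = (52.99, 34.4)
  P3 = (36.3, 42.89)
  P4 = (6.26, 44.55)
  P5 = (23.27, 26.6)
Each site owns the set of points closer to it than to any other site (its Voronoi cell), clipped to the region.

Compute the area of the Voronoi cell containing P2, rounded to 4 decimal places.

Area of P2's cell: 381.1458

1. box [0,61]×[0,63]: [(0, 0) (61, 0) (61, 63) (0, 63)]
2. ⊥bis P2·P0 via (45.575,43.025): [(0, 3.8437) (0, 0) (61, 0) (61, 56.286)]  |A|=1833.957
3. ⊥bis P2·P1 via (53.01,27.53): [(27.465, 27.4556) (61, 27.5533) (61, 56.286)]  |A|=481.777
4. ⊥bis P2·P3 via (44.645,38.645): [(47.8819, 45.0083) (38.9701, 27.4891) (61, 27.5533) (61, 56.286)]  |A|=381.1458
5. ⊥bis P2·P4 via (29.625,39.475): [(47.8819, 45.0083) (38.9701, 27.4891) (61, 27.5533) (61, 56.286)]  |A|=381.1458
6. ⊥bis P2·P5 via (38.13,30.5): [(47.8819, 45.0083) (38.9701, 27.4891) (61, 27.5533) (61, 56.286)]  |A|=381.1458
7. canonical 4-gon: [(47.8819, 45.0083) (38.9701, 27.4891) (61, 27.5533) (61, 56.286)]
8. shoelace: 381.1458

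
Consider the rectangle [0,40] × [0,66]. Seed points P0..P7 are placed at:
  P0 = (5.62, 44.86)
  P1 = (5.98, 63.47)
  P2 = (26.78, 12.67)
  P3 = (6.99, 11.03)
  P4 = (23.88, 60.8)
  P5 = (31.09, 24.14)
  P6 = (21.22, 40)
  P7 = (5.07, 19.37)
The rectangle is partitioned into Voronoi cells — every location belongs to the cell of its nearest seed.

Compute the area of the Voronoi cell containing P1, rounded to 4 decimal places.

Area of P1's cell: 173.3560

1. box [0,40]×[0,66]: [(0, 0) (40, 0) (40, 66) (0, 66)]
2. ⊥bis P1·P0 via (5.8,54.165): [(0, 54.2772) (40, 53.5034) (40, 66) (0, 66)]  |A|=484.3876
3. ⊥bis P1·P2 via (16.38,38.07): [(0, 54.2772) (40, 53.5034) (40, 66) (0, 66)]  |A|=484.3876
4. ⊥bis P1·P3 via (6.485,37.25): [(0, 54.2772) (40, 53.5034) (40, 66) (0, 66)]  |A|=484.3876
5. ⊥bis P1·P4 via (14.93,62.135): [(0, 54.2772) (13.7183, 54.0118) (15.5065, 66) (0, 66)]  |A|=173.356
6. ⊥bis P1·P5 via (18.535,43.805): [(0, 54.2772) (13.7183, 54.0118) (15.5065, 66) (0, 66)]  |A|=173.356
7. ⊥bis P1·P6 via (13.6,51.735): [(0, 54.2772) (13.7183, 54.0118) (15.5065, 66) (0, 66)]  |A|=173.356
8. ⊥bis P1·P7 via (5.525,41.42): [(0, 54.2772) (13.7183, 54.0118) (15.5065, 66) (0, 66)]  |A|=173.356
9. canonical 4-gon: [(0, 54.2772) (13.7183, 54.0118) (15.5065, 66) (0, 66)]
10. shoelace: 173.356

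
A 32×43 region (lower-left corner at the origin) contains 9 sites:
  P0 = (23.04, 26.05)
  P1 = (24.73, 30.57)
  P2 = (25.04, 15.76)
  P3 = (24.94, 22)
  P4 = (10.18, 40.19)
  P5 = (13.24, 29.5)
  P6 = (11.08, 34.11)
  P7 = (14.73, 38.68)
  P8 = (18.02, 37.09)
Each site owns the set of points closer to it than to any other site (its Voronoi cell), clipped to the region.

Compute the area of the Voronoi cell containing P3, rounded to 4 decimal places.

1. box [0,32]×[0,43]: [(0, 0) (32, 0) (32, 43) (0, 43)]
2. ⊥bis P3·P0 via (23.99,24.025): [(0, 12.7704) (0, 0) (32, 0) (32, 27.7828)]  |A|=648.8514
3. ⊥bis P3·P1 via (24.835,26.285): [(29.0263, 26.3877) (0, 12.7704) (0, 0) (32, 0) (32, 26.4606)]  |A|=646.8854
4. ⊥bis P3·P2 via (24.99,18.88): [(29.0263, 26.3877) (12.5998, 18.6814) (32, 18.9923) (32, 26.4606)]  |A|=83.3023
5. ⊥bis P3·P4 via (17.56,31.095): [(29.0263, 26.3877) (12.5998, 18.6814) (32, 18.9923) (32, 26.4606)]  |A|=83.3023
6. ⊥bis P3·P5 via (19.09,25.75): [(29.0263, 26.3877) (15.4014, 19.9958) (14.5792, 18.7132) (32, 18.9923) (32, 26.4606)]  |A|=82.0459
7. ⊥bis P3·P6 via (18.01,28.055): [(29.0263, 26.3877) (15.4014, 19.9958) (14.5792, 18.7132) (32, 18.9923) (32, 26.4606)]  |A|=82.0459
8. ⊥bis P3·P7 via (19.835,30.34): [(29.0263, 26.3877) (15.4014, 19.9958) (14.5792, 18.7132) (32, 18.9923) (32, 26.4606)]  |A|=82.0459
9. ⊥bis P3·P8 via (21.48,29.545): [(29.0263, 26.3877) (15.4014, 19.9958) (14.5792, 18.7132) (32, 18.9923) (32, 26.4606)]  |A|=82.0459
10. canonical 5-gon: [(29.0263, 26.3877) (15.4014, 19.9958) (14.5792, 18.7132) (32, 18.9923) (32, 26.4606)]
11. shoelace: 82.0459

Area of P3's cell: 82.0459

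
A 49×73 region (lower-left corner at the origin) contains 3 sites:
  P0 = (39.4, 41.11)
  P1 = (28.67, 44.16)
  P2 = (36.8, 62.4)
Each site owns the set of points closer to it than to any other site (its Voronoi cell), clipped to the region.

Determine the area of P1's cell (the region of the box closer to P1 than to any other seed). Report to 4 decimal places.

1. box [0,49]×[0,73]: [(0, 0) (49, 0) (49, 73) (0, 73)]
2. ⊥bis P1·P0 via (34.035,42.635): [(0, 0) (21.916, 0) (42.6662, 73) (0, 73)]  |A|=2357.2523
3. ⊥bis P1·P2 via (32.735,53.28): [(0, 67.8708) (0, 0) (21.916, 0) (36.5744, 51.5687)]  |A|=1806.2562
4. canonical 4-gon: [(0, 67.8708) (0, 0) (21.916, 0) (36.5744, 51.5687)]
5. shoelace: 1806.2562

Area of P1's cell: 1806.2562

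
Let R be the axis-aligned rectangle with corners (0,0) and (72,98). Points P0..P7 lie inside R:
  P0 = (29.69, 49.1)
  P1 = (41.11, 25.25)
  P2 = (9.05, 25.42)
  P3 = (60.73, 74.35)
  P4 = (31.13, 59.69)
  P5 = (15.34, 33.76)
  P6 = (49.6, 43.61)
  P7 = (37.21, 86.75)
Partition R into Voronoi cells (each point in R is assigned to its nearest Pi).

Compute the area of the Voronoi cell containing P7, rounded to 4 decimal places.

Area of P7's cell: 1160.4233

1. box [0,72]×[0,98]: [(0, 0) (72, 0) (72, 98) (0, 98)]
2. ⊥bis P7·P0 via (33.45,67.925): [(0, 74.6061) (72, 60.2252) (72, 98) (0, 98)]  |A|=2202.0712
3. ⊥bis P7·P1 via (39.16,56): [(0, 74.6061) (72, 60.2252) (72, 98) (0, 98)]  |A|=2202.0712
4. ⊥bis P7·P2 via (23.13,56.085): [(0, 74.6061) (72, 60.2252) (72, 98) (0, 98)]  |A|=2202.0712
5. ⊥bis P7·P3 via (48.97,80.55): [(0, 74.6061) (41.4695, 66.3232) (58.1698, 98) (0, 98)]  |A|=1406.3824
6. ⊥bis P7·P4 via (34.17,73.22): [(0, 80.8975) (43.9474, 71.0232) (58.1698, 98) (0, 98)]  |A|=1160.4233
7. ⊥bis P7·P5 via (26.275,60.255): [(0, 80.8975) (43.9474, 71.0232) (58.1698, 98) (0, 98)]  |A|=1160.4233
8. ⊥bis P7·P6 via (43.405,65.18): [(0, 80.8975) (43.9474, 71.0232) (58.1698, 98) (0, 98)]  |A|=1160.4233
9. canonical 4-gon: [(0, 80.8975) (43.9474, 71.0232) (58.1698, 98) (0, 98)]
10. shoelace: 1160.4233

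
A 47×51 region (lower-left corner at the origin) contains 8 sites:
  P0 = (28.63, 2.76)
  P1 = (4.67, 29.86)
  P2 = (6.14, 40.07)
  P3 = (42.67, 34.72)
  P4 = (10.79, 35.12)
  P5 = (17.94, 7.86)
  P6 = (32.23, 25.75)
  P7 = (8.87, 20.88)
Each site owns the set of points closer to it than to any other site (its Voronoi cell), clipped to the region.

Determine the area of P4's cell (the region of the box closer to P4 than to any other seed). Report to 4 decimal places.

1. box [0,47]×[0,51]: [(0, 0) (47, 0) (47, 51) (0, 51)]
2. ⊥bis P4·P0 via (19.71,18.94): [(0, 8.0739) (47, 33.9849) (47, 51) (0, 51)]  |A|=1408.6173
3. ⊥bis P4·P1 via (7.73,32.49): [(0, 41.4838) (19.4833, 18.815) (47, 33.9849) (47, 51) (0, 51)]  |A|=1083.1492
4. ⊥bis P4·P2 via (8.465,37.595): [(5.6307, 34.9325) (19.4833, 18.815) (47, 33.9849) (47, 51) (22.7348, 51)]  |A|=873.7117
5. ⊥bis P4·P3 via (26.73,34.92): [(5.6307, 34.9325) (19.4833, 18.815) (26.577, 22.7258) (26.9318, 51) (22.7348, 51)]  |A|=416.2551
6. ⊥bis P4·P5 via (14.365,21.49): [(5.6307, 34.9325) (16.6656, 22.0934) (26.6018, 24.6996) (26.9318, 51) (22.7348, 51)]  |A|=389.3438
7. ⊥bis P4·P6 via (21.51,30.435): [(5.6307, 34.9325) (16.6656, 22.0934) (18.0197, 22.4486) (26.8264, 42.5996) (26.9318, 51) (22.7348, 51)]  |A|=312.7864
8. ⊥bis P4·P7 via (9.83,28): [(5.6307, 34.9325) (11.8196, 27.7317) (19.8551, 26.6483) (26.8264, 42.5996) (26.9318, 51) (22.7348, 51)]  |A|=290.241
9. canonical 6-gon: [(5.6307, 34.9325) (11.8196, 27.7317) (19.8551, 26.6483) (26.8264, 42.5996) (26.9318, 51) (22.7348, 51)]
10. shoelace: 290.241

Area of P4's cell: 290.2410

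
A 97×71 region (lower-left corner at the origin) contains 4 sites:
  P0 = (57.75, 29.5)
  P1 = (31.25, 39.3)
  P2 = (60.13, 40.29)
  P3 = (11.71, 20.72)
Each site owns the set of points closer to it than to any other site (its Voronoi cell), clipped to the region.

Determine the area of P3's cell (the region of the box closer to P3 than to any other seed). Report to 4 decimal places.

Area of P3's cell: 1242.9304

1. box [0,97]×[0,71]: [(0, 0) (97, 0) (97, 71) (0, 71)]
2. ⊥bis P3·P0 via (34.73,25.11): [(0, 0) (39.5186, 0) (25.9786, 71) (0, 71)]  |A|=2325.1498
3. ⊥bis P3·P1 via (21.48,30.01): [(0, 52.5998) (0, 0) (39.5186, 0) (36.8852, 13.8089)]  |A|=1242.9304
4. ⊥bis P3·P2 via (35.92,30.505): [(0, 52.5998) (0, 0) (39.5186, 0) (36.8852, 13.8089)]  |A|=1242.9304
5. canonical 4-gon: [(0, 52.5998) (0, 0) (39.5186, 0) (36.8852, 13.8089)]
6. shoelace: 1242.9304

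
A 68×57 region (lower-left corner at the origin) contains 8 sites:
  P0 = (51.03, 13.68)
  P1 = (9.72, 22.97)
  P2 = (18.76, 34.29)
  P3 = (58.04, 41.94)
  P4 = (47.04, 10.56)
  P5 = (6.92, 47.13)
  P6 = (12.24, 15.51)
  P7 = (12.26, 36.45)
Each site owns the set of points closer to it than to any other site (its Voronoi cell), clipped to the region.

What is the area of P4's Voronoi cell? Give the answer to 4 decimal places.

Area of P4's cell: 474.1243

1. box [0,68]×[0,57]: [(0, 0) (68, 0) (68, 57) (0, 57)]
2. ⊥bis P4·P0 via (49.035,12.12): [(0, 0) (58.5123, 0) (13.9409, 57) (0, 57)]  |A|=2064.915
3. ⊥bis P4·P1 via (28.38,16.765): [(22.8051, 0) (58.5123, 0) (33.4591, 32.0392)]  |A|=572.0137
4. ⊥bis P4·P2 via (32.9,22.425): [(28.5306, 17.2178) (22.8051, 0) (58.5123, 0) (37.0809, 27.4075)]  |A|=533.7602
5. ⊥bis P4·P3 via (52.54,26.25): [(28.5306, 17.2178) (22.8051, 0) (58.5123, 0) (37.0809, 27.4075)]  |A|=533.7602
6. ⊥bis P4·P5 via (26.98,28.845): [(28.5306, 17.2178) (22.8051, 0) (58.5123, 0) (37.0809, 27.4075)]  |A|=533.7602
7. ⊥bis P4·P6 via (29.64,13.035): [(30.5829, 19.6636) (27.7859, 0) (58.5123, 0) (37.0809, 27.4075)]  |A|=474.1243
8. ⊥bis P4·P7 via (29.65,23.505): [(30.5829, 19.6636) (27.7859, 0) (58.5123, 0) (37.0809, 27.4075)]  |A|=474.1243
9. canonical 4-gon: [(30.5829, 19.6636) (27.7859, 0) (58.5123, 0) (37.0809, 27.4075)]
10. shoelace: 474.1243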